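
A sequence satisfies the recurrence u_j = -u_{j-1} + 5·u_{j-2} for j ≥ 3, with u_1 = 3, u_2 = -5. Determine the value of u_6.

-370

Applying the relation repeatedly:
u_3 = 20; u_4 = -45; u_5 = 145; u_6 = -370.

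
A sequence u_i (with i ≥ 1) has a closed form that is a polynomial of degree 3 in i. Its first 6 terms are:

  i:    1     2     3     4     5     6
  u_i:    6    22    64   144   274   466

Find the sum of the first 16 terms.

38416

1st diffs: 16, 42, 80, 130, 192.
2nd diffs: 26, 38, 50, 62.
3rd diffs: 12, 12, 12 (constant).
Newton forward-difference form: u_i = 6 + 16·C(i-1,1) + 26·C(i-1,2) + 12·C(i-1,3).
Continuing: …, 732, 1084, 1534, 2094, …, u_{16} = 8436.
Summing i = 1..16 (16 terms) gives 38416.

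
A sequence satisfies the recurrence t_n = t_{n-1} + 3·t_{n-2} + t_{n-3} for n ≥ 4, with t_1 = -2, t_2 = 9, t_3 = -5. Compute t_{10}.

2001

Step forward from the initial values:
t_4 = 20, t_5 = 14, t_6 = 69, t_7 = 131, t_8 = 352, t_9 = 814, t_{10} = 2001.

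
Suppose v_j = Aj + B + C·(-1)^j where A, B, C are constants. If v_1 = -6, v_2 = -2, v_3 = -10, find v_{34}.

Plug in j = 1, 2, 3: A + B - C = -6; 2A + B + C = -2; 3A + B - C = -10.
Subtracting the first from the second: A + 2C = 4.
Subtracting the second from the third: A - 2C = -8.
Solving: C = 3, A = -2, then B = -1.
So v_j = -2·j + (-1) + 3·(-1)^j; at j=34 this is -66.

-66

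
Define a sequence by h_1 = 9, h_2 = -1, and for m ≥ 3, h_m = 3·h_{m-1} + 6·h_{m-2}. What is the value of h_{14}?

Compute successive terms:
h_3 = 51; h_4 = 147; h_5 = 747; …; h_{11} = 5044923; h_{12} = 22056867; h_{13} = 96440139; h_{14} = 421661619.

421661619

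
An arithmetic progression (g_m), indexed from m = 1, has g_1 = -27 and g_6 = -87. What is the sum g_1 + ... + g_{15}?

Common difference d = (-87 - (-27)) / (6 - 1) = -12.
g_m = -27 + (m - 1)·(-12).
g_{15} = -195; S = 15·(-27 + (-195))/2 = -1665.

-1665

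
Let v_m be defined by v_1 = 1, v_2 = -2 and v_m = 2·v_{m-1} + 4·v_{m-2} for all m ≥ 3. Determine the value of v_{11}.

Iterate the recurrence:
v_3 = 0;  v_4 = -8;  v_5 = -16;  v_6 = -64;  v_7 = -192;  v_8 = -640;  v_9 = -2048;  v_{10} = -6656;  v_{11} = -21504.

-21504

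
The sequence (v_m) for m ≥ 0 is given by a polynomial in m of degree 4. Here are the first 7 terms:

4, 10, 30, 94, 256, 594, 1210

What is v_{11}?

13710

1st diffs: 6, 20, 64, 162, 338, 616.
2nd diffs: 14, 44, 98, 176, 278.
3rd diffs: 30, 54, 78, 102.
4th diffs: 24, 24, 24 (constant).
Newton forward-difference form: v_m = 4 + 6·C(m,1) + 14·C(m,2) + 30·C(m,3) + 24·C(m,4).
At m = 11: m = 11, so v_{11} = 4 + 66 + 770 + 4950 + 7920 = 13710.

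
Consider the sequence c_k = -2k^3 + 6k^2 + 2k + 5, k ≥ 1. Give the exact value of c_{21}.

-15829

c_{21} = -2·21^3 + 6·21^2 + 2·21 + 5 = -15829.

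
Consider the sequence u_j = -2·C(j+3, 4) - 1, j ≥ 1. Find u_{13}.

C(16, 4) = 1820, so u_{13} = -3641.

-3641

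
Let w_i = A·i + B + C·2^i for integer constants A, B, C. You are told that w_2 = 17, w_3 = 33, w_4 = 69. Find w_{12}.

The three given values yield: 2A + B + 4C = 17; 3A + B + 8C = 33; 4A + B + 16C = 69.
Subtracting the first from the second: A + 4C = 16.
Subtracting the second from the third: A + 8C = 36.
Solving: C = 5, A = -4, then B = 5.
So w_i = -4·i + 5 + 5·2^i; at i=12 this is 20437.

20437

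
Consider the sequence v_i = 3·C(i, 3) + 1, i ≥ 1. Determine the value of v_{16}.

C(16, 3) = 560, so v_{16} = 1681.

1681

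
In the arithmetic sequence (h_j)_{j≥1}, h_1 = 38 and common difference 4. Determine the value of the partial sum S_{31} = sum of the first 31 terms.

h_j = 38 + (j - 1)·4.
h_{31} = 158; S = 31·(38 + 158)/2 = 3038.

3038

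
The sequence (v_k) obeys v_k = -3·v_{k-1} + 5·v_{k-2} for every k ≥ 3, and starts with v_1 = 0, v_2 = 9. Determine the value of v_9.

v_3 = -27; v_4 = 126; v_5 = -513; v_6 = 2169; v_7 = -9072; v_8 = 38061; v_9 = -159543.

-159543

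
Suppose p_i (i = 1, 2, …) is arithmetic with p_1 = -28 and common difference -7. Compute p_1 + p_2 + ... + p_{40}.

p_i = -28 + (i - 1)·(-7).
p_{40} = -301; S = 40·(-28 + (-301))/2 = -6580.

-6580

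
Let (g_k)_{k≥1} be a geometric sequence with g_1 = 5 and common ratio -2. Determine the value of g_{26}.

-167772160

g_k = 5·(-2)^(k-1).
g_{26} = 5·(-2)^25 = -167772160.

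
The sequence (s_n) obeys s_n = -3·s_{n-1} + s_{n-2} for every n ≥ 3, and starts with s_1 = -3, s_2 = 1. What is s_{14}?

Applying the relation repeatedly:
s_3 = -6  s_4 = 19  s_5 = -63  …  s_{11} = -81747  s_{12} = 269992  s_{13} = -891723  s_{14} = 2945161.

2945161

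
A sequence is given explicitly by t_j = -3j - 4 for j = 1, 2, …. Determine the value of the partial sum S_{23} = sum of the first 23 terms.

Over j = 1..23: Σj = 276.
Total = (-3)·276 + (-4)·23 = -920.

-920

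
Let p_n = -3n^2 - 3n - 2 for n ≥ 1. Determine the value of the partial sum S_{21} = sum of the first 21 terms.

Over n = 1..21: Σn = 231, Σn² = 3311.
Total = (-3)·3311 + (-3)·231 + (-2)·21 = -10668.

-10668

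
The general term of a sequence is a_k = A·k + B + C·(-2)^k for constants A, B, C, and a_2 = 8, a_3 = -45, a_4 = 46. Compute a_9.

The three given values yield: 2A + B + 4C = 8; 3A + B - 8C = -45; 4A + B + 16C = 46.
Subtracting the first from the second: A - 12C = -53.
Subtracting the second from the third: A + 24C = 91.
Solving: C = 4, A = -5, then B = 2.
So a_k = -5·k + 2 + 4·(-2)^k; at k=9 this is -2091.

-2091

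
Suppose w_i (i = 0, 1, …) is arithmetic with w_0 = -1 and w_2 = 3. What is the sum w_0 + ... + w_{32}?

Common difference d = (3 - (-1)) / (2 - 0) = 2.
w_i = -1 + (i - 0)·2.
w_{32} = 63; S = 33·(-1 + 63)/2 = 1023.

1023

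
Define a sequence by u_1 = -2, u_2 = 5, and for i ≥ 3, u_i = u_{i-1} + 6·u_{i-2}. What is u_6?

Compute successive terms:
u_3 = -7, u_4 = 23, u_5 = -19, u_6 = 119.
(Characteristic roots are 3 and -2.)

119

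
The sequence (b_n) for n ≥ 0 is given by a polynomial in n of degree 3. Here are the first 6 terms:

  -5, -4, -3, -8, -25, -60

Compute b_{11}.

-984

1st diffs: 1, 1, -5, -17, -35.
2nd diffs: 0, -6, -12, -18.
3rd diffs: -6, -6, -6 (constant).
Newton forward-difference form: b_n = -5 + 1·C(n,1) + (-6)·C(n,3).
At n = 11: n = 11, so b_{11} = -5 + 11 - 990 = -984.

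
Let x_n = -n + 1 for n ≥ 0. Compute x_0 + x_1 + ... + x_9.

-35

Over n = 0..9: Σn = 45.
Total = (-1)·45 + (1)·10 = -35.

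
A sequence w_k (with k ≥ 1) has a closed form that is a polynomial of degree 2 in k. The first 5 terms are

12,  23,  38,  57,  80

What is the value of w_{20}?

905

1st diffs: 11, 15, 19, 23.
2nd diffs: 4, 4, 4 (constant).
So w_k = 2k^2 + 5k + 5.
Evaluating at k = 20 gives w_{20} = 905.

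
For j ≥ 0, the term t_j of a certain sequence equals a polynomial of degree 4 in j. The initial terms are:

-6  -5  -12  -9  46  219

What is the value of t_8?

1st diffs: 1, -7, 3, 55, 173.
2nd diffs: -8, 10, 52, 118.
3rd diffs: 18, 42, 66.
4th diffs: 24, 24 (constant).
So t_j = j^4 - 3j^3 - 2j^2 + 5j - 6.
Evaluating at j = 8 gives t_8 = 2466.

2466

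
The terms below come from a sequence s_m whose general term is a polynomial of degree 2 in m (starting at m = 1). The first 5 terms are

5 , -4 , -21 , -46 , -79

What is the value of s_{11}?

1st diffs: -9, -17, -25, -33.
2nd diffs: -8, -8, -8 (constant).
Newton forward-difference form: s_m = 5 + (-9)·C(m-1,1) + (-8)·C(m-1,2).
At m = 11: m-1 = 10, so s_{11} = 5 - 90 - 360 = -445.

-445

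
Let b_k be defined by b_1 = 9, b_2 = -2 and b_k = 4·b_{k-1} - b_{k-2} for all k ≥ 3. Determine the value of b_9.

-47927

Compute successive terms:
b_3 = -17, b_4 = -66, b_5 = -247, b_6 = -922, b_7 = -3441, b_8 = -12842, b_9 = -47927.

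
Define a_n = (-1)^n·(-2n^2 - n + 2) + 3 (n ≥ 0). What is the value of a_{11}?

254

(-1)^11 = -1; -2n^2 - n + 2 at n=11 is -251; so a_{11} = 254.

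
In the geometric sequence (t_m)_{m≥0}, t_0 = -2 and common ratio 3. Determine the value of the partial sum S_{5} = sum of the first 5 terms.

-242

t_m = (-2)·3^(m-0).
S = (-2)·(3^5 - 1)/(3 - 1) = (-2)·(243 - 1)/(2) = -242.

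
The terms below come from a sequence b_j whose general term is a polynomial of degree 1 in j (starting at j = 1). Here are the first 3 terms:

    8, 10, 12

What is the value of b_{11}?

1st diffs: 2, 2 (constant).
So b_j = 2j + 6.
Evaluating at j = 11 gives b_{11} = 28.

28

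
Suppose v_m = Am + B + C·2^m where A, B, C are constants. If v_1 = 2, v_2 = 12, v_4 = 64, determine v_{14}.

65556

Plug in m = 1, 2, 4: A + B + 2C = 2; 2A + B + 4C = 12; 4A + B + 16C = 64.
Subtracting the first from the second: A + 2C = 10.
Subtracting the second from the third: 2A + 12C = 52.
Solving: C = 4, A = 2, then B = -8.
Therefore v_{14} = 28 + (-8) + 4·16384 = 65556.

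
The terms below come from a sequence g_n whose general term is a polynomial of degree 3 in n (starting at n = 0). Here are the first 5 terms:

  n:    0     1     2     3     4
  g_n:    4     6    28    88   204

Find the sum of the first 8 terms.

2468

1st diffs: 2, 22, 60, 116.
2nd diffs: 20, 38, 56.
3rd diffs: 18, 18 (constant).
Newton forward-difference form: g_n = 4 + 2·C(n,1) + 20·C(n,2) + 18·C(n,3).
Continuing: 394, 676, 1068.
Summing n = 0..7 (8 terms) gives 2468.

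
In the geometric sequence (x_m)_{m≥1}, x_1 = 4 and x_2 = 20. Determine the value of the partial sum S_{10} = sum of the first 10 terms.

Common ratio r = 5.
x_m = 4·5^(m-1).
S = 4·(5^10 - 1)/(5 - 1) = 4·(9765625 - 1)/(4) = 9765624.

9765624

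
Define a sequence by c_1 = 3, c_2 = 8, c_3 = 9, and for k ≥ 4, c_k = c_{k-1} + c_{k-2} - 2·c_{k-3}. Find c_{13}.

c_4 = 11  c_5 = 4  c_6 = -3  c_7 = -21  c_8 = -32  c_9 = -47  c_{10} = -37  c_{11} = -20  c_{12} = 37  c_{13} = 91.

91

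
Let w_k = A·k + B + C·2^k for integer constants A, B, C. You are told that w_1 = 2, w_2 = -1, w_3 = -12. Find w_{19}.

-2097052

At k = 1, 2, 3: A + B + 2C = 2; 2A + B + 4C = -1; 3A + B + 8C = -12.
Subtracting the first from the second: A + 2C = -3.
Subtracting the second from the third: A + 4C = -11.
Solving: C = -4, A = 5, then B = 5.
Hence w_{19} = 5·19 + 5 + (-4)·524288 = -2097052.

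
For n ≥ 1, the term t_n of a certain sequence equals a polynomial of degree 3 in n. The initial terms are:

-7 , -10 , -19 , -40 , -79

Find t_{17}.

1st diffs: -3, -9, -21, -39.
2nd diffs: -6, -12, -18.
3rd diffs: -6, -6 (constant).
So t_n = -n^3 + 3n^2 - 5n - 4.
Evaluating at n = 17 gives t_{17} = -4135.

-4135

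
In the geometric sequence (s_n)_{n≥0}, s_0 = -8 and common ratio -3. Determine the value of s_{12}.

s_n = (-8)·(-3)^(n-0).
s_{12} = (-8)·(-3)^12 = -4251528.

-4251528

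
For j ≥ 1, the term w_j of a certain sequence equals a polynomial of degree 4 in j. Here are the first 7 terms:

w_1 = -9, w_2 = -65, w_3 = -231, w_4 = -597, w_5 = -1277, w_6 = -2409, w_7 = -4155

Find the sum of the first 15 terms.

-250987

1st diffs: -56, -166, -366, -680, -1132, -1746.
2nd diffs: -110, -200, -314, -452, -614.
3rd diffs: -90, -114, -138, -162.
4th diffs: -24, -24, -24 (constant).
So w_j = -j^4 - 5j^3 - 6j + 3.
Continuing: …, -6701, -10257, -15057, -21359, …, w_{15} = -67587.
Summing j = 1..15 (15 terms) gives -250987.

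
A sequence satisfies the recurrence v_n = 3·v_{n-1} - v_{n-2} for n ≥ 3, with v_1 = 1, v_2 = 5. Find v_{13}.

214129

Applying the relation repeatedly:
v_3 = 14, v_4 = 37, v_5 = 97, …, v_{10} = 11933, v_{11} = 31241, v_{12} = 81790, v_{13} = 214129.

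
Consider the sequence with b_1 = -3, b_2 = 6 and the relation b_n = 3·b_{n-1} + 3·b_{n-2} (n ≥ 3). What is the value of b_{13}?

6978717

Applying the relation repeatedly:
b_3 = 9  b_4 = 45  b_5 = 162  …  b_{10} = 128061  b_{11} = 485514  b_{12} = 1840725  b_{13} = 6978717.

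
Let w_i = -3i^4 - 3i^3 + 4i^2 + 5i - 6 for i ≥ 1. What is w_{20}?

-502306

w_{20} = -3·20^4 - 3·20^3 + 4·20^2 + 5·20 - 6 = -502306.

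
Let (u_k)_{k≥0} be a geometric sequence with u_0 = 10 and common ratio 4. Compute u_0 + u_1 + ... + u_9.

3495250

u_k = 10·4^(k-0).
S = 10·(4^10 - 1)/(4 - 1) = 10·(1048576 - 1)/(3) = 3495250.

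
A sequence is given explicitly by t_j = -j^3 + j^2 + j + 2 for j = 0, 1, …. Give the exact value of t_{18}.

t_{18} = -1·18^3 + 1·18^2 + 1·18 + 2 = -5488.

-5488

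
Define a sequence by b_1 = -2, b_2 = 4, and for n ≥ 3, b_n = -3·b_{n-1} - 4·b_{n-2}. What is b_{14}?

-16196

Step forward from the initial values:
b_3 = -4;  b_4 = -4;  b_5 = 28;  …;  b_{11} = -1828;  b_{12} = 1148;  b_{13} = 3868;  b_{14} = -16196.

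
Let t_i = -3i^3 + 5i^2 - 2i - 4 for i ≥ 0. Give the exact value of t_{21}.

t_{21} = -3·21^3 + 5·21^2 - 2·21 - 4 = -25624.

-25624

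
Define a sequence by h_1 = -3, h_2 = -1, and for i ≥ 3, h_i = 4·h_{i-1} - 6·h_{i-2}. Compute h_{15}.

h_3 = 14  h_4 = 62  h_5 = 164  …  h_{12} = -18976  h_{13} = 84032  h_{14} = 449984  h_{15} = 1295744.

1295744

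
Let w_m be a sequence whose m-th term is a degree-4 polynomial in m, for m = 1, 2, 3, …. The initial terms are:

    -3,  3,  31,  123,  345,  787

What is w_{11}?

1st diffs: 6, 28, 92, 222, 442.
2nd diffs: 22, 64, 130, 220.
3rd diffs: 42, 66, 90.
4th diffs: 24, 24 (constant).
So w_m = m^4 - 3m^3 + 4m^2 - 5.
Evaluating at m = 11 gives w_{11} = 11127.

11127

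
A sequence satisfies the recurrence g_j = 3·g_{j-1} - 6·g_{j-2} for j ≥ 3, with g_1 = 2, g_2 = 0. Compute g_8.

972

Step forward from the initial values:
g_3 = -12  g_4 = -36  g_5 = -36  g_6 = 108  g_7 = 540  g_8 = 972.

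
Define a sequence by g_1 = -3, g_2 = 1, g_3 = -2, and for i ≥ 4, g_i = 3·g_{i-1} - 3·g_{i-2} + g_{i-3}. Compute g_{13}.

-417

Applying the relation repeatedly:
g_4 = -12, g_5 = -29, g_6 = -53, g_7 = -84, g_8 = -122, g_9 = -167, g_{10} = -219, g_{11} = -278, g_{12} = -344, g_{13} = -417.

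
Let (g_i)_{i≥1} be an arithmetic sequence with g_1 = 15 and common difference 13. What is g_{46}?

600

g_i = 15 + (i - 1)·13.
g_{46} = 15 + 45·13 = 600.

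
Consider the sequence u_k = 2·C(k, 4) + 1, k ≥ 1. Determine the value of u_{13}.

C(13, 4) = 715, so u_{13} = 1431.

1431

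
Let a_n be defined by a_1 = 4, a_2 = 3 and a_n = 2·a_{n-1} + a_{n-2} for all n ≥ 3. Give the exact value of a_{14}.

a_3 = 10; a_4 = 23; a_5 = 56; …; a_{11} = 11074; a_{12} = 26735; a_{13} = 64544; a_{14} = 155823.

155823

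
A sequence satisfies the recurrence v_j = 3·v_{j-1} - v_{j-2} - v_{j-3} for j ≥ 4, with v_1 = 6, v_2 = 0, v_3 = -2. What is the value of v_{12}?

-18204

Applying the relation repeatedly:
v_4 = -12  v_5 = -34  v_6 = -88  v_7 = -218  v_8 = -532  v_9 = -1290  v_{10} = -3120  v_{11} = -7538  v_{12} = -18204.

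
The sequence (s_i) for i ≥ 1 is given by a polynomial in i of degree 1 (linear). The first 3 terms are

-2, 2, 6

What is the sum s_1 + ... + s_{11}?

198

1st diffs: 4, 4 (constant).
So s_i = 4i - 6.
Continuing: …, 10, 14, 18, 22, …, s_{11} = 38.
Summing i = 1..11 (11 terms) gives 198.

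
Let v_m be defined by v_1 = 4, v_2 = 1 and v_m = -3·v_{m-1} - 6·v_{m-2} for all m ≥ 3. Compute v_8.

-1917

Step forward from the initial values:
v_3 = -27  v_4 = 75  v_5 = -63  v_6 = -261  v_7 = 1161  v_8 = -1917.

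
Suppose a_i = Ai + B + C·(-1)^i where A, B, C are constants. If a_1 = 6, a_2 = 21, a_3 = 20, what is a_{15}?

Plug in i = 1, 2, 3: A + B - C = 6; 2A + B + C = 21; 3A + B - C = 20.
Subtracting the first from the second: A + 2C = 15.
Subtracting the second from the third: A - 2C = -1.
Solving: C = 4, A = 7, then B = 3.
So a_i = 7·i + 3 + 4·(-1)^i; at i=15 this is 104.

104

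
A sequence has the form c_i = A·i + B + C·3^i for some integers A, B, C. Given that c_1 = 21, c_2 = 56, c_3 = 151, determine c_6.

3676

The three given values yield: A + B + 3C = 21; 2A + B + 9C = 56; 3A + B + 27C = 151.
Subtracting the first from the second: A + 6C = 35.
Subtracting the second from the third: A + 18C = 95.
Solving: C = 5, A = 5, then B = 1.
Hence c_6 = 5·6 + 1 + 5·729 = 3676.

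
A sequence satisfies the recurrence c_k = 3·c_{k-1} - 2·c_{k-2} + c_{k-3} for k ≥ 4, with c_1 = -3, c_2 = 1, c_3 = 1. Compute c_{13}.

-5642

Step forward from the initial values:
c_4 = -2  c_5 = -7  c_6 = -16  c_7 = -36  c_8 = -83  c_9 = -193  c_{10} = -449  c_{11} = -1044  c_{12} = -2427  c_{13} = -5642.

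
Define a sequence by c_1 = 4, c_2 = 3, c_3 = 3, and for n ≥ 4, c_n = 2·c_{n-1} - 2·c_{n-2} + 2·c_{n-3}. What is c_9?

c_4 = 8; c_5 = 16; c_6 = 22; c_7 = 28; c_8 = 44; c_9 = 76.

76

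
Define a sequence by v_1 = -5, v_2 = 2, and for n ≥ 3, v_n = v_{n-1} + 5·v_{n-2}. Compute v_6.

Iterate the recurrence:
v_3 = -23;  v_4 = -13;  v_5 = -128;  v_6 = -193.

-193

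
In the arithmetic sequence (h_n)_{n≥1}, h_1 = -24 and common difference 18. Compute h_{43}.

h_n = -24 + (n - 1)·18.
h_{43} = -24 + 42·18 = 732.

732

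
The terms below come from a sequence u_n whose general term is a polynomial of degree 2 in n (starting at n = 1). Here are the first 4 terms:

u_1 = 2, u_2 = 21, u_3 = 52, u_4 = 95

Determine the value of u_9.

490

1st diffs: 19, 31, 43.
2nd diffs: 12, 12 (constant).
So u_n = 6n^2 + n - 5.
Evaluating at n = 9 gives u_9 = 490.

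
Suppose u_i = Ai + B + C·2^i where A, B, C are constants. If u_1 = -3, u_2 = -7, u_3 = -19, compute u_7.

-483

The three given values yield: A + B + 2C = -3; 2A + B + 4C = -7; 3A + B + 8C = -19.
Subtracting the first from the second: A + 2C = -4.
Subtracting the second from the third: A + 4C = -12.
Solving: C = -4, A = 4, then B = 1.
Therefore u_7 = 28 + 1 + (-4)·128 = -483.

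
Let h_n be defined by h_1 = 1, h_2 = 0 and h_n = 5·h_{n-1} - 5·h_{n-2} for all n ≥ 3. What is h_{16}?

-147265625

Compute successive terms:
h_3 = -5; h_4 = -25; h_5 = -100; …; h_{13} = -3109375; h_{14} = -11250000; h_{15} = -40703125; h_{16} = -147265625.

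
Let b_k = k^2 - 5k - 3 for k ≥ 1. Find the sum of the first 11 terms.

Over k = 1..11: Σk = 66, Σk² = 506.
Total = (1)·506 + (-5)·66 + (-3)·11 = 143.

143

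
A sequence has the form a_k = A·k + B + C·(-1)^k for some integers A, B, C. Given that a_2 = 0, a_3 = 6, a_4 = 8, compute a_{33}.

126

Write the equations: 2A + B + C = 0; 3A + B - C = 6; 4A + B + C = 8.
Subtracting the first from the second: A - 2C = 6.
Subtracting the second from the third: A + 2C = 2.
Solving: C = -1, A = 4, then B = -7.
Hence a_{33} = 4·33 + (-7) + (-1)·(-1) = 126.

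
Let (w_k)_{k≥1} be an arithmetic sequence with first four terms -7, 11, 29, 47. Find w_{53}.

Common difference d = 18.
w_k = -7 + (k - 1)·18.
w_{53} = -7 + 52·18 = 929.

929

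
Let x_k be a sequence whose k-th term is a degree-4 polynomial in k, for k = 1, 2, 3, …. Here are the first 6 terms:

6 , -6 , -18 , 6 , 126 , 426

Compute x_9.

3606

1st diffs: -12, -12, 24, 120, 300.
2nd diffs: 0, 36, 96, 180.
3rd diffs: 36, 60, 84.
4th diffs: 24, 24 (constant).
Newton forward-difference form: x_k = 6 + (-12)·C(k-1,1) + 36·C(k-1,3) + 24·C(k-1,4).
At k = 9: k-1 = 8, so x_9 = 6 - 96 + 2016 + 1680 = 3606.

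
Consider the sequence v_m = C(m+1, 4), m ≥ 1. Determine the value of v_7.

C(8, 4) = 70, so v_7 = 70.

70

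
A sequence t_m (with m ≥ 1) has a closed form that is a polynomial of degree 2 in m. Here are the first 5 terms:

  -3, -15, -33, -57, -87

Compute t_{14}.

-627

1st diffs: -12, -18, -24, -30.
2nd diffs: -6, -6, -6 (constant).
So t_m = -3m^2 - 3m + 3.
Evaluating at m = 14 gives t_{14} = -627.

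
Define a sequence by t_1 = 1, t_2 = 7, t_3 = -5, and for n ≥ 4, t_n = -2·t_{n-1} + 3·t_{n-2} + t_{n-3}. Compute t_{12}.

Applying the relation repeatedly:
t_4 = 32, t_5 = -72, t_6 = 235, t_7 = -654, t_8 = 1941, t_9 = -5609, t_{10} = 16387, t_{11} = -47660, t_{12} = 138872.

138872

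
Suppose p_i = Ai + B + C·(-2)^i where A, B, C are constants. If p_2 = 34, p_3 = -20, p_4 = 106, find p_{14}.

At i = 2, 3, 4: 2A + B + 4C = 34; 3A + B - 8C = -20; 4A + B + 16C = 106.
Subtracting the first from the second: A - 12C = -54.
Subtracting the second from the third: A + 24C = 126.
Solving: C = 5, A = 6, then B = 2.
Therefore p_{14} = 84 + 2 + 5·16384 = 82006.

82006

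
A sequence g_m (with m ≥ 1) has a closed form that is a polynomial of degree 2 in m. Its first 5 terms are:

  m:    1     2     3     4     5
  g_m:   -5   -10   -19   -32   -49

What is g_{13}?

1st diffs: -5, -9, -13, -17.
2nd diffs: -4, -4, -4 (constant).
So g_m = -2m^2 + m - 4.
Evaluating at m = 13 gives g_{13} = -329.

-329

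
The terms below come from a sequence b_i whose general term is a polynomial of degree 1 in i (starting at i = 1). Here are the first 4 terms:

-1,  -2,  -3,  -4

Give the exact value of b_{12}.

1st diffs: -1, -1, -1 (constant).
So b_i = -i.
Evaluating at i = 12 gives b_{12} = -12.

-12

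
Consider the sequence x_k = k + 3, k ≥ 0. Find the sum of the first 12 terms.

102

Over k = 0..11: Σk = 66.
Total = (1)·66 + (3)·12 = 102.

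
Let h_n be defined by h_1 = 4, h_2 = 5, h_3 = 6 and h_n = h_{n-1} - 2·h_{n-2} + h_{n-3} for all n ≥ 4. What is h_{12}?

Iterate the recurrence:
h_4 = 0, h_5 = -7, h_6 = -1, h_7 = 13, h_8 = 8, h_9 = -19, h_{10} = -22, h_{11} = 24, h_{12} = 49.

49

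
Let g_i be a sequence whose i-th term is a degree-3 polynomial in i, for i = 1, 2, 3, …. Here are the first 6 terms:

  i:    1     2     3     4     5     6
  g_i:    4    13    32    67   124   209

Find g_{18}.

1st diffs: 9, 19, 35, 57, 85.
2nd diffs: 10, 16, 22, 28.
3rd diffs: 6, 6, 6 (constant).
Newton forward-difference form: g_i = 4 + 9·C(i-1,1) + 10·C(i-1,2) + 6·C(i-1,3).
At i = 18: i-1 = 17, so g_{18} = 4 + 153 + 1360 + 4080 = 5597.

5597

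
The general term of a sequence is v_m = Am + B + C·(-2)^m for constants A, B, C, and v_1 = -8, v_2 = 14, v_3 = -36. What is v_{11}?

-8212

Plug in m = 1, 2, 3: A + B - 2C = -8; 2A + B + 4C = 14; 3A + B - 8C = -36.
Subtracting the first from the second: A + 6C = 22.
Subtracting the second from the third: A - 12C = -50.
Solving: C = 4, A = -2, then B = 2.
Hence v_{11} = -2·11 + 2 + 4·(-2048) = -8212.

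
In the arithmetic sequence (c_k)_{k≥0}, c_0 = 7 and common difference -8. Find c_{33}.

c_k = 7 + (k - 0)·(-8).
c_{33} = 7 + 33·(-8) = -257.

-257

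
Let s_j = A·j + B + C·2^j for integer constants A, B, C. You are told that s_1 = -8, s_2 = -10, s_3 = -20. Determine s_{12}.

-16318

Plug in j = 1, 2, 3: A + B + 2C = -8; 2A + B + 4C = -10; 3A + B + 8C = -20.
Subtracting the first from the second: A + 2C = -2.
Subtracting the second from the third: A + 4C = -10.
Solving: C = -4, A = 6, then B = -6.
Hence s_{12} = 6·12 + (-6) + (-4)·4096 = -16318.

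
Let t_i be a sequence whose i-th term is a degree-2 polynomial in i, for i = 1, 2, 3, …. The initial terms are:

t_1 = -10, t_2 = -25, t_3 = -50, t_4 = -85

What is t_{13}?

-850

1st diffs: -15, -25, -35.
2nd diffs: -10, -10 (constant).
Newton forward-difference form: t_i = -10 + (-15)·C(i-1,1) + (-10)·C(i-1,2).
At i = 13: i-1 = 12, so t_{13} = -10 - 180 - 660 = -850.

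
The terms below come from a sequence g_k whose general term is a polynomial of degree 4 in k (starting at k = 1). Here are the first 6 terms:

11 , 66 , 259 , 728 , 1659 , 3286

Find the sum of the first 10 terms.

1st diffs: 55, 193, 469, 931, 1627.
2nd diffs: 138, 276, 462, 696.
3rd diffs: 138, 186, 234.
4th diffs: 48, 48 (constant).
Newton forward-difference form: g_k = 11 + 55·C(k-1,1) + 138·C(k-1,2) + 138·C(k-1,3) + 48·C(k-1,4).
Continuing: 5891, 9804, 15403, 23114.
Summing k = 1..10 (10 terms) gives 60221.

60221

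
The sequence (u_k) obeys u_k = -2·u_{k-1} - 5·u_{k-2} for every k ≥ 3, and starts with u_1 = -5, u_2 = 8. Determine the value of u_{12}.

28382

Compute successive terms:
u_3 = 9, u_4 = -58, u_5 = 71, u_6 = 148, u_7 = -651, u_8 = 562, u_9 = 2131, u_{10} = -7072, u_{11} = 3489, u_{12} = 28382.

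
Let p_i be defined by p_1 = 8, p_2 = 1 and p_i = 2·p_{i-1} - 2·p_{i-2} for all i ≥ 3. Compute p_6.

Compute successive terms:
p_3 = -14  p_4 = -30  p_5 = -32  p_6 = -4.

-4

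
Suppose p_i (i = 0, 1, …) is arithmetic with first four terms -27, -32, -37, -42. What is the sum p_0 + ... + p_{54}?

Common difference d = -5.
p_i = -27 + (i - 0)·(-5).
p_{54} = -297; S = 55·(-27 + (-297))/2 = -8910.

-8910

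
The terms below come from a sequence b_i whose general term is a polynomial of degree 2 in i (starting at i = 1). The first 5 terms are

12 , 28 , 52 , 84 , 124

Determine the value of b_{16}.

1st diffs: 16, 24, 32, 40.
2nd diffs: 8, 8, 8 (constant).
Newton forward-difference form: b_i = 12 + 16·C(i-1,1) + 8·C(i-1,2).
At i = 16: i-1 = 15, so b_{16} = 12 + 240 + 840 = 1092.

1092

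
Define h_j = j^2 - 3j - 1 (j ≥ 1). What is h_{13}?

129

h_{13} = 1·13^2 - 3·13 - 1 = 129.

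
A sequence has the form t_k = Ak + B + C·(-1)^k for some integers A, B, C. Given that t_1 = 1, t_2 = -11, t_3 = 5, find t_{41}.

81

At k = 1, 2, 3: A + B - C = 1; 2A + B + C = -11; 3A + B - C = 5.
Subtracting the first from the second: A + 2C = -12.
Subtracting the second from the third: A - 2C = 16.
Solving: C = -7, A = 2, then B = -8.
Hence t_{41} = 2·41 + (-8) + (-7)·(-1) = 81.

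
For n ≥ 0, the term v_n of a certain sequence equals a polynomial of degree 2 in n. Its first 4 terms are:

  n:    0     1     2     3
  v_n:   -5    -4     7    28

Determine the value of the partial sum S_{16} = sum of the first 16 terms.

5640

1st diffs: 1, 11, 21.
2nd diffs: 10, 10 (constant).
So v_n = 5n^2 - 4n - 5.
Continuing: …, 59, 100, 151, 212, …, v_{15} = 1060.
Summing n = 0..15 (16 terms) gives 5640.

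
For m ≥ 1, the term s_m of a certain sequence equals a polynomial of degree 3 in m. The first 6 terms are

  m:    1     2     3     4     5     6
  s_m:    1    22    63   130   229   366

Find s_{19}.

8335

1st diffs: 21, 41, 67, 99, 137.
2nd diffs: 20, 26, 32, 38.
3rd diffs: 6, 6, 6 (constant).
So s_m = m^3 + 4m^2 + 2m - 6.
Evaluating at m = 19 gives s_{19} = 8335.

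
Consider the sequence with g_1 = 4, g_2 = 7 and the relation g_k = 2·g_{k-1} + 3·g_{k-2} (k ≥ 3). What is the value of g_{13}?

Step forward from the initial values:
g_3 = 26;  g_4 = 73;  g_5 = 224;  …;  g_{10} = 54127;  g_{11} = 162386;  g_{12} = 487153;  g_{13} = 1461464.
(Characteristic roots are 3 and -1.)

1461464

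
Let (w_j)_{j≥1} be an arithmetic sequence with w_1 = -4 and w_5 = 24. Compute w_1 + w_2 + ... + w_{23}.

1679

Common difference d = (24 - (-4)) / (5 - 1) = 7.
w_j = -4 + (j - 1)·7.
w_{23} = 150; S = 23·(-4 + 150)/2 = 1679.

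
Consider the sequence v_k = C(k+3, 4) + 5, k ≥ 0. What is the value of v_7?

215

C(10, 4) = 210, so v_7 = 215.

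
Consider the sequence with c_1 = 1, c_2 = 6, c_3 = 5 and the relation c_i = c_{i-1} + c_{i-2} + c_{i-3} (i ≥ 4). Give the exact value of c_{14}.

Compute successive terms:
c_4 = 12  c_5 = 23  c_6 = 40  …  c_{11} = 857  c_{12} = 1576  c_{13} = 2899  c_{14} = 5332.

5332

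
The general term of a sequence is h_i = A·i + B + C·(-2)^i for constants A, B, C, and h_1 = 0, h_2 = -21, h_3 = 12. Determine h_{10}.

-3105

Plug in i = 1, 2, 3: A + B - 2C = 0; 2A + B + 4C = -21; 3A + B - 8C = 12.
Subtracting the first from the second: A + 6C = -21.
Subtracting the second from the third: A - 12C = 33.
Solving: C = -3, A = -3, then B = -3.
Therefore h_{10} = -30 + (-3) + (-3)·1024 = -3105.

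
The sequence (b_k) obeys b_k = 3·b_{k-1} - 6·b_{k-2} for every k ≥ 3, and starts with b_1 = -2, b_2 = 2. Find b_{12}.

3402

Iterate the recurrence:
b_3 = 18; b_4 = 42; b_5 = 18; b_6 = -198; b_7 = -702; b_8 = -918; b_9 = 1458; b_{10} = 9882; b_{11} = 20898; b_{12} = 3402.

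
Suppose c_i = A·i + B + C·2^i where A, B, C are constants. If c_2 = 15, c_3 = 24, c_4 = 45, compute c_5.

90

At i = 2, 3, 4: 2A + B + 4C = 15; 3A + B + 8C = 24; 4A + B + 16C = 45.
Subtracting the first from the second: A + 4C = 9.
Subtracting the second from the third: A + 8C = 21.
Solving: C = 3, A = -3, then B = 9.
Hence c_5 = -3·5 + 9 + 3·32 = 90.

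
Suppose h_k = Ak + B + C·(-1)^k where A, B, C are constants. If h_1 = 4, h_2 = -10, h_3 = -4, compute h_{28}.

-114

Plug in k = 1, 2, 3: A + B - C = 4; 2A + B + C = -10; 3A + B - C = -4.
Subtracting the first from the second: A + 2C = -14.
Subtracting the second from the third: A - 2C = 6.
Solving: C = -5, A = -4, then B = 3.
Hence h_{28} = -4·28 + 3 + (-5)·1 = -114.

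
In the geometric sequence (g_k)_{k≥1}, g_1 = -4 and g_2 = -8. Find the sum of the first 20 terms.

-4194300

Common ratio r = 2.
g_k = (-4)·2^(k-1).
S = (-4)·(2^20 - 1)/(2 - 1) = (-4)·(1048576 - 1)/(1) = -4194300.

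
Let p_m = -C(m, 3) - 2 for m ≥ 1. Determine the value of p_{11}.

C(11, 3) = 165, so p_{11} = -167.

-167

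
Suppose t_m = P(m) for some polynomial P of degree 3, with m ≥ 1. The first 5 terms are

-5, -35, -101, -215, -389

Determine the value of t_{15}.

-8069

1st diffs: -30, -66, -114, -174.
2nd diffs: -36, -48, -60.
3rd diffs: -12, -12 (constant).
Newton forward-difference form: t_m = -5 + (-30)·C(m-1,1) + (-36)·C(m-1,2) + (-12)·C(m-1,3).
At m = 15: m-1 = 14, so t_{15} = -5 - 420 - 3276 - 4368 = -8069.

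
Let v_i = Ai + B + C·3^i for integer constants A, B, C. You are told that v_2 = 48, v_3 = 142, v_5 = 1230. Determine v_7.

Write the equations: 2A + B + 9C = 48; 3A + B + 27C = 142; 5A + B + 243C = 1230.
Subtracting the first from the second: A + 18C = 94.
Subtracting the second from the third: 2A + 216C = 1088.
Solving: C = 5, A = 4, then B = -5.
Hence v_7 = 4·7 + (-5) + 5·2187 = 10958.

10958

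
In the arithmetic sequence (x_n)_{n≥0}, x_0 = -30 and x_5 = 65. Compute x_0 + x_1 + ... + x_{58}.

30739

Common difference d = (65 - (-30)) / (5 - 0) = 19.
x_n = -30 + (n - 0)·19.
x_{58} = 1072; S = 59·(-30 + 1072)/2 = 30739.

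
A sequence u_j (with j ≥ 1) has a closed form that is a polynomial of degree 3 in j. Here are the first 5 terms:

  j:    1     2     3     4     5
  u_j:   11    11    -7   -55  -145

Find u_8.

-787

1st diffs: 0, -18, -48, -90.
2nd diffs: -18, -30, -42.
3rd diffs: -12, -12 (constant).
So u_j = -2j^3 + 3j^2 + 5j + 5.
Evaluating at j = 8 gives u_8 = -787.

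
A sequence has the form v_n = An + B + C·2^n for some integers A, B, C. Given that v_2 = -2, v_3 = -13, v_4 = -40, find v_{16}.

-262060

At n = 2, 3, 4: 2A + B + 4C = -2; 3A + B + 8C = -13; 4A + B + 16C = -40.
Subtracting the first from the second: A + 4C = -11.
Subtracting the second from the third: A + 8C = -27.
Solving: C = -4, A = 5, then B = 4.
Hence v_{16} = 5·16 + 4 + (-4)·65536 = -262060.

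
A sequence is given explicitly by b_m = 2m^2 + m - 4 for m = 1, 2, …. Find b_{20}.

b_{20} = 2·20^2 + 1·20 - 4 = 816.

816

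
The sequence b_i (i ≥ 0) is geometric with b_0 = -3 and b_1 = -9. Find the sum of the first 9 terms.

-29523

Common ratio r = 3.
b_i = (-3)·3^(i-0).
S = (-3)·(3^9 - 1)/(3 - 1) = (-3)·(19683 - 1)/(2) = -29523.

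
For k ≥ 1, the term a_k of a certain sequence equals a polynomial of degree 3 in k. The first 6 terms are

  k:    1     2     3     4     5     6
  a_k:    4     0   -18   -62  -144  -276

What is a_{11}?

1st diffs: -4, -18, -44, -82, -132.
2nd diffs: -14, -26, -38, -50.
3rd diffs: -12, -12, -12 (constant).
Newton forward-difference form: a_k = 4 + (-4)·C(k-1,1) + (-14)·C(k-1,2) + (-12)·C(k-1,3).
At k = 11: k-1 = 10, so a_{11} = 4 - 40 - 630 - 1440 = -2106.

-2106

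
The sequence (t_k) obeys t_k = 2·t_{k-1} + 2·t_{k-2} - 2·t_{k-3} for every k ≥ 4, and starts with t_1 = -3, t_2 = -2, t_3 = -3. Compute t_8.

Iterate the recurrence:
t_4 = -4  t_5 = -10  t_6 = -22  t_7 = -56  t_8 = -136.

-136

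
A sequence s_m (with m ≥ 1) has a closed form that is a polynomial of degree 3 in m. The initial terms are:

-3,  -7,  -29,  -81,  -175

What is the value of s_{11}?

1st diffs: -4, -22, -52, -94.
2nd diffs: -18, -30, -42.
3rd diffs: -12, -12 (constant).
Newton forward-difference form: s_m = -3 + (-4)·C(m-1,1) + (-18)·C(m-1,2) + (-12)·C(m-1,3).
At m = 11: m-1 = 10, so s_{11} = -3 - 40 - 810 - 1440 = -2293.

-2293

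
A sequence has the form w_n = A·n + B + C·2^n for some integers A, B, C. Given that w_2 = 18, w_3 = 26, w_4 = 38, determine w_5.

Plug in n = 2, 3, 4: 2A + B + 4C = 18; 3A + B + 8C = 26; 4A + B + 16C = 38.
Subtracting the first from the second: A + 4C = 8.
Subtracting the second from the third: A + 8C = 12.
Solving: C = 1, A = 4, then B = 6.
Therefore w_5 = 20 + 6 + 1·32 = 58.

58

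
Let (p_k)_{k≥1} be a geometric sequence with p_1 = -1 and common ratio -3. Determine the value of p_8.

2187

p_k = (-1)·(-3)^(k-1).
p_8 = (-1)·(-3)^7 = 2187.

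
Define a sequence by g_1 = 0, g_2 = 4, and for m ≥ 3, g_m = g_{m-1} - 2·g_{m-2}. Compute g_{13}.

180

Iterate the recurrence:
g_3 = 4; g_4 = -4; g_5 = -12; …; g_{10} = -68; g_{11} = -44; g_{12} = 92; g_{13} = 180.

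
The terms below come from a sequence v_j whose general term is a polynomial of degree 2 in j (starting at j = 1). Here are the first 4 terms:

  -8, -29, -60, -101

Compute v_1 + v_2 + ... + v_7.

-847

1st diffs: -21, -31, -41.
2nd diffs: -10, -10 (constant).
So v_j = -5j^2 - 6j + 3.
Continuing: -152, -213, -284.
Summing j = 1..7 (7 terms) gives -847.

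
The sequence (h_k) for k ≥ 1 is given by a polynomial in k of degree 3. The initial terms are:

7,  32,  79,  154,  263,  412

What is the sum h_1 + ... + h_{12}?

1st diffs: 25, 47, 75, 109, 149.
2nd diffs: 22, 28, 34, 40.
3rd diffs: 6, 6, 6 (constant).
Newton forward-difference form: h_k = 7 + 25·C(k-1,1) + 22·C(k-1,2) + 6·C(k-1,3).
Continuing: …, 607, 854, 1159, 1528, …, h_{12} = 2482.
Summing k = 1..12 (12 terms) gives 9544.

9544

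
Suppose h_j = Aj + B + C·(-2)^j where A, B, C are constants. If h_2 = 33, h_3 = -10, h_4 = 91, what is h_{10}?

4153

Plug in j = 2, 3, 4: 2A + B + 4C = 33; 3A + B - 8C = -10; 4A + B + 16C = 91.
Subtracting the first from the second: A - 12C = -43.
Subtracting the second from the third: A + 24C = 101.
Solving: C = 4, A = 5, then B = 7.
Hence h_{10} = 5·10 + 7 + 4·1024 = 4153.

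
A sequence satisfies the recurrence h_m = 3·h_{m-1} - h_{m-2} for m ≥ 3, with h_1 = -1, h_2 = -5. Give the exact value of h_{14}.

-560597

Step forward from the initial values:
h_3 = -14; h_4 = -37; h_5 = -97; …; h_{11} = -31241; h_{12} = -81790; h_{13} = -214129; h_{14} = -560597.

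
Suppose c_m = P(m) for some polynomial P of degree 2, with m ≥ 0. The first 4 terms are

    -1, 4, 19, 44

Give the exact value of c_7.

244

1st diffs: 5, 15, 25.
2nd diffs: 10, 10 (constant).
Newton forward-difference form: c_m = -1 + 5·C(m,1) + 10·C(m,2).
At m = 7: m = 7, so c_7 = -1 + 35 + 210 = 244.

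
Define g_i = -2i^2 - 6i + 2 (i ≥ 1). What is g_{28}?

-1734

g_{28} = -2·28^2 - 6·28 + 2 = -1734.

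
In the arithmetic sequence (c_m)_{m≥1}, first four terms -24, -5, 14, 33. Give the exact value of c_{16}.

Common difference d = 19.
c_m = -24 + (m - 1)·19.
c_{16} = -24 + 15·19 = 261.

261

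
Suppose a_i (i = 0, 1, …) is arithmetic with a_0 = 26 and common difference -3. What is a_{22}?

a_i = 26 + (i - 0)·(-3).
a_{22} = 26 + 22·(-3) = -40.

-40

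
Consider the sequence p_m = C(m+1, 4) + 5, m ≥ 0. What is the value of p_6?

C(7, 4) = 35, so p_6 = 40.

40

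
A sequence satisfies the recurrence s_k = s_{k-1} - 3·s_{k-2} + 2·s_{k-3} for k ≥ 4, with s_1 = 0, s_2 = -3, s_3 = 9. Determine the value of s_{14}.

Iterate the recurrence:
s_4 = 18  s_5 = -15  s_6 = -51  …  s_{11} = -15  s_{12} = 1221  s_{13} = 390  s_{14} = -3303.

-3303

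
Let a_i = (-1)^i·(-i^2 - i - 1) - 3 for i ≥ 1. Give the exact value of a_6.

(-1)^6 = 1; -i^2 - i - 1 at i=6 is -43; so a_6 = -46.

-46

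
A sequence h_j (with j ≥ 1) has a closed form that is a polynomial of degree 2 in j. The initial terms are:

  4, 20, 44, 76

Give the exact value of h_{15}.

956

1st diffs: 16, 24, 32.
2nd diffs: 8, 8 (constant).
Newton forward-difference form: h_j = 4 + 16·C(j-1,1) + 8·C(j-1,2).
At j = 15: j-1 = 14, so h_{15} = 4 + 224 + 728 = 956.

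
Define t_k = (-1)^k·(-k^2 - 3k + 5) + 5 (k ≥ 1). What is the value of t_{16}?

-294

(-1)^16 = 1; -k^2 - 3k + 5 at k=16 is -299; so t_{16} = -294.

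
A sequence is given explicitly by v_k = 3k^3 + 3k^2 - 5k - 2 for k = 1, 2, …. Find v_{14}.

v_{14} = 3·14^3 + 3·14^2 - 5·14 - 2 = 8748.

8748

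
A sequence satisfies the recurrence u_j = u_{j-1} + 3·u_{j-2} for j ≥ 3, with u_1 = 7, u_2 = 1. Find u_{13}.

62503

Step forward from the initial values:
u_3 = 22;  u_4 = 25;  u_5 = 91;  …;  u_{10} = 5065;  u_{11} = 11827;  u_{12} = 27022;  u_{13} = 62503.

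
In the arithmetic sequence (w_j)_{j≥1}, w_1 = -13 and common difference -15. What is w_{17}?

w_j = -13 + (j - 1)·(-15).
w_{17} = -13 + 16·(-15) = -253.

-253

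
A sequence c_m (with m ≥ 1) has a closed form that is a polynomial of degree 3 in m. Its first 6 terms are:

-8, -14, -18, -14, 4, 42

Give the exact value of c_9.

336

1st diffs: -6, -4, 4, 18, 38.
2nd diffs: 2, 8, 14, 20.
3rd diffs: 6, 6, 6 (constant).
Newton forward-difference form: c_m = -8 + (-6)·C(m-1,1) + 2·C(m-1,2) + 6·C(m-1,3).
At m = 9: m-1 = 8, so c_9 = -8 - 48 + 56 + 336 = 336.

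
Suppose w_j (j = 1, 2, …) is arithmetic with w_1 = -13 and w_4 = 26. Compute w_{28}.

Common difference d = (26 - (-13)) / (4 - 1) = 13.
w_j = -13 + (j - 1)·13.
w_{28} = -13 + 27·13 = 338.

338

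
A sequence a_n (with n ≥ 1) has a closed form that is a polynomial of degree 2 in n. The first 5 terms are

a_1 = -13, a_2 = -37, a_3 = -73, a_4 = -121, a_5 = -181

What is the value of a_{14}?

-1261

1st diffs: -24, -36, -48, -60.
2nd diffs: -12, -12, -12 (constant).
So a_n = -6n^2 - 6n - 1.
Evaluating at n = 14 gives a_{14} = -1261.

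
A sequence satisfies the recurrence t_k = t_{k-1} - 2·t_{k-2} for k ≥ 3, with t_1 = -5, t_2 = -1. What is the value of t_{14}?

451

Step forward from the initial values:
t_3 = 9;  t_4 = 11;  t_5 = -7;  …;  t_{11} = -159;  t_{12} = -133;  t_{13} = 185;  t_{14} = 451.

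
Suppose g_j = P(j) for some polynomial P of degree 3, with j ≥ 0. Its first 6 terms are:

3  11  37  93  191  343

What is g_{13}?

4943

1st diffs: 8, 26, 56, 98, 152.
2nd diffs: 18, 30, 42, 54.
3rd diffs: 12, 12, 12 (constant).
So g_j = 2j^3 + 3j^2 + 3j + 3.
Evaluating at j = 13 gives g_{13} = 4943.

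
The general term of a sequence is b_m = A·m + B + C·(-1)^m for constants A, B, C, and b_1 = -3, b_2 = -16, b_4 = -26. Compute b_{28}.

Write the equations: A + B - C = -3; 2A + B + C = -16; 4A + B + C = -26.
Subtracting the first from the second: A + 2C = -13.
Subtracting the second from the third: 2A = -10.
Solving: C = -4, A = -5, then B = -2.
Therefore b_{28} = -140 + (-2) + (-4)·1 = -146.

-146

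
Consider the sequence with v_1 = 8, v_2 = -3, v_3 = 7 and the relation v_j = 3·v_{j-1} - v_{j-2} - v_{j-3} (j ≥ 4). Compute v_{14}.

Applying the relation repeatedly:
v_4 = 16  v_5 = 44  v_6 = 109  …  v_{11} = 9151  v_{12} = 22096  v_{13} = 53348  v_{14} = 128797.

128797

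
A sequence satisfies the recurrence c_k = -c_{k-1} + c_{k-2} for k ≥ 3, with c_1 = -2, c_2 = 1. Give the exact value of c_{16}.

Step forward from the initial values:
c_3 = -3, c_4 = 4, c_5 = -7, …, c_{13} = -322, c_{14} = 521, c_{15} = -843, c_{16} = 1364.

1364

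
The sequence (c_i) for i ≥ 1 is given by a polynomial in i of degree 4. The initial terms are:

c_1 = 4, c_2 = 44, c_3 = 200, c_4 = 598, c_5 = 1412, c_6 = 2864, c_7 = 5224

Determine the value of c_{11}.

1st diffs: 40, 156, 398, 814, 1452, 2360.
2nd diffs: 116, 242, 416, 638, 908.
3rd diffs: 126, 174, 222, 270.
4th diffs: 48, 48, 48 (constant).
Newton forward-difference form: c_i = 4 + 40·C(i-1,1) + 116·C(i-1,2) + 126·C(i-1,3) + 48·C(i-1,4).
At i = 11: i-1 = 10, so c_{11} = 4 + 400 + 5220 + 15120 + 10080 = 30824.

30824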